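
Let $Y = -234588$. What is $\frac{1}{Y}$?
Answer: $- \frac{1}{234588} \approx -4.2628 \cdot 10^{-6}$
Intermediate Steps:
$\frac{1}{Y} = \frac{1}{-234588} = - \frac{1}{234588}$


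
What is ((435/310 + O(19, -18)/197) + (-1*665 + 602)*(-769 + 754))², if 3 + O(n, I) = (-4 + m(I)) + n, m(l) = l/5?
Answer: 3340776304703601/3729544900 ≈ 8.9576e+5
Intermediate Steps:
m(l) = l/5 (m(l) = l*(⅕) = l/5)
O(n, I) = -7 + n + I/5 (O(n, I) = -3 + ((-4 + I/5) + n) = -3 + (-4 + n + I/5) = -7 + n + I/5)
((435/310 + O(19, -18)/197) + (-1*665 + 602)*(-769 + 754))² = ((435/310 + (-7 + 19 + (⅕)*(-18))/197) + (-1*665 + 602)*(-769 + 754))² = ((435*(1/310) + (-7 + 19 - 18/5)*(1/197)) + (-665 + 602)*(-15))² = ((87/62 + (42/5)*(1/197)) - 63*(-15))² = ((87/62 + 42/985) + 945)² = (88299/61070 + 945)² = (57799449/61070)² = 3340776304703601/3729544900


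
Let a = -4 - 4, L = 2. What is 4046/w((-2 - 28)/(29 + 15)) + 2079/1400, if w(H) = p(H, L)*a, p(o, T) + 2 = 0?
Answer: 6359/25 ≈ 254.36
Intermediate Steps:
p(o, T) = -2 (p(o, T) = -2 + 0 = -2)
a = -8
w(H) = 16 (w(H) = -2*(-8) = 16)
4046/w((-2 - 28)/(29 + 15)) + 2079/1400 = 4046/16 + 2079/1400 = 4046*(1/16) + 2079*(1/1400) = 2023/8 + 297/200 = 6359/25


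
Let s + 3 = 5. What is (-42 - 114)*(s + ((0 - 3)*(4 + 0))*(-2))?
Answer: -4056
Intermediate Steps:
s = 2 (s = -3 + 5 = 2)
(-42 - 114)*(s + ((0 - 3)*(4 + 0))*(-2)) = (-42 - 114)*(2 + ((0 - 3)*(4 + 0))*(-2)) = -156*(2 - 3*4*(-2)) = -156*(2 - 12*(-2)) = -156*(2 + 24) = -156*26 = -4056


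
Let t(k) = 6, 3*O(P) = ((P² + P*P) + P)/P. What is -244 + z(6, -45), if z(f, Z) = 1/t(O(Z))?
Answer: -1463/6 ≈ -243.83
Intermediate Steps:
O(P) = (P + 2*P²)/(3*P) (O(P) = (((P² + P*P) + P)/P)/3 = (((P² + P²) + P)/P)/3 = ((2*P² + P)/P)/3 = ((P + 2*P²)/P)/3 = (P + 2*P²)/(3*P))
z(f, Z) = ⅙ (z(f, Z) = 1/6 = ⅙)
-244 + z(6, -45) = -244 + ⅙ = -1463/6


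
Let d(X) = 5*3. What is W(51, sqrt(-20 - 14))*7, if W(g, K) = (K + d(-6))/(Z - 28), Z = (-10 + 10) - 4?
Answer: -105/32 - 7*I*sqrt(34)/32 ≈ -3.2813 - 1.2755*I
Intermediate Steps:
d(X) = 15
Z = -4 (Z = 0 - 4 = -4)
W(g, K) = -15/32 - K/32 (W(g, K) = (K + 15)/(-4 - 28) = (15 + K)/(-32) = (15 + K)*(-1/32) = -15/32 - K/32)
W(51, sqrt(-20 - 14))*7 = (-15/32 - sqrt(-20 - 14)/32)*7 = (-15/32 - I*sqrt(34)/32)*7 = -105/32 - 7*I*sqrt(34)/32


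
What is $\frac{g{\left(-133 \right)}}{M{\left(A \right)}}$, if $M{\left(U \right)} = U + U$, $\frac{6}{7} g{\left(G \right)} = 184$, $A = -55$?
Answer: $- \frac{322}{165} \approx -1.9515$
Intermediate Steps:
$g{\left(G \right)} = \frac{644}{3}$ ($g{\left(G \right)} = \frac{7}{6} \cdot 184 = \frac{644}{3}$)
$M{\left(U \right)} = 2 U$
$\frac{g{\left(-133 \right)}}{M{\left(A \right)}} = \frac{644}{3 \cdot 2 \left(-55\right)} = \frac{644}{3 \left(-110\right)} = \frac{644}{3} \left(- \frac{1}{110}\right) = - \frac{322}{165}$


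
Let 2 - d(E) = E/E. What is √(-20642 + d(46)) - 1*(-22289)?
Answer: 22289 + I*√20641 ≈ 22289.0 + 143.67*I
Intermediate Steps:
d(E) = 1 (d(E) = 2 - E/E = 2 - 1*1 = 2 - 1 = 1)
√(-20642 + d(46)) - 1*(-22289) = √(-20642 + 1) - 1*(-22289) = √(-20641) + 22289 = I*√20641 + 22289 = 22289 + I*√20641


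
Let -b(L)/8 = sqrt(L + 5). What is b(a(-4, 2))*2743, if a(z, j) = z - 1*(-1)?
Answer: -21944*sqrt(2) ≈ -31034.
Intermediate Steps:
a(z, j) = 1 + z (a(z, j) = z + 1 = 1 + z)
b(L) = -8*sqrt(5 + L) (b(L) = -8*sqrt(L + 5) = -8*sqrt(5 + L))
b(a(-4, 2))*2743 = -8*sqrt(5 + (1 - 4))*2743 = -8*sqrt(5 - 3)*2743 = -8*sqrt(2)*2743 = -21944*sqrt(2)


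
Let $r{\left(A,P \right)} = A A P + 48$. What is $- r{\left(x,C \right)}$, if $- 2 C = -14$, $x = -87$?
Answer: $-53031$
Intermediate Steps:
$C = 7$ ($C = \left(- \frac{1}{2}\right) \left(-14\right) = 7$)
$r{\left(A,P \right)} = 48 + P A^{2}$ ($r{\left(A,P \right)} = A^{2} P + 48 = P A^{2} + 48 = 48 + P A^{2}$)
$- r{\left(x,C \right)} = - (48 + 7 \left(-87\right)^{2}) = - (48 + 7 \cdot 7569) = - (48 + 52983) = \left(-1\right) 53031 = -53031$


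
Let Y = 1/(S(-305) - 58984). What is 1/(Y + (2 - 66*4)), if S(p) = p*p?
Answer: -34041/8918741 ≈ -0.0038168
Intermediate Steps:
S(p) = p²
Y = 1/34041 (Y = 1/((-305)² - 58984) = 1/(93025 - 58984) = 1/34041 ≈ 2.9376e-5)
1/(Y + (2 - 66*4)) = 1/(1/34041 + (2 - 66*4)) = 1/(1/34041 + (2 - 264)) = 1/(1/34041 - 262) = 1/(-8918741/34041) = -34041/8918741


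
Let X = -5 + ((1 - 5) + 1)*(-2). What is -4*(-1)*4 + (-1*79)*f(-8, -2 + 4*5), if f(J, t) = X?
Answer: -63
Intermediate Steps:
X = 1 (X = -5 + (-4 + 1)*(-2) = -5 - 3*(-2) = -5 + 6 = 1)
f(J, t) = 1
-4*(-1)*4 + (-1*79)*f(-8, -2 + 4*5) = -4*(-1)*4 - 1*79*1 = 4*4 - 79*1 = 16 - 79 = -63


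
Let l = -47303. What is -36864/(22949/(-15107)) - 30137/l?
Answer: 26343942717757/1085556547 ≈ 24268.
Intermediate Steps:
-36864/(22949/(-15107)) - 30137/l = -36864/(22949/(-15107)) - 30137/(-47303) = -36864/(22949*(-1/15107)) - 30137*(-1/47303) = -36864/(-22949/15107) + 30137/47303 = -36864*(-15107/22949) + 30137/47303 = 556904448/22949 + 30137/47303 = 26343942717757/1085556547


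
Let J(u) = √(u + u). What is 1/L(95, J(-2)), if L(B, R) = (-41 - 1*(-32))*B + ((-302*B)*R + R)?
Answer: -95/365885101 + 19126*I/1097655303 ≈ -2.5964e-7 + 1.7424e-5*I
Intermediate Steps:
J(u) = √2*√u (J(u) = √(2*u) = √2*√u)
L(B, R) = R - 9*B - 302*B*R (L(B, R) = (-41 + 32)*B + (-302*B*R + R) = -9*B + (R - 302*B*R) = R - 9*B - 302*B*R)
1/L(95, J(-2)) = 1/(√2*√(-2) - 9*95 - 302*95*√2*√(-2)) = 1/(√2*(I*√2) - 855 - 302*95*√2*(I*√2)) = 1/(2*I - 855 - 302*95*2*I) = 1/(2*I - 855 - 57380*I) = 1/(-855 - 57378*I) = (-855 + 57378*I)/3292965909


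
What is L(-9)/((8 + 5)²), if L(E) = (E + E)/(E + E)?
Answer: 1/169 ≈ 0.0059172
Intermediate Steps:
L(E) = 1 (L(E) = (2*E)/((2*E)) = (2*E)*(1/(2*E)) = 1)
L(-9)/((8 + 5)²) = 1/(8 + 5)² = 1/13² = 1/169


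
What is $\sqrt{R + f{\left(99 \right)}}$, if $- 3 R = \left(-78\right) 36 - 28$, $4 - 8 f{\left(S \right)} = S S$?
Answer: $\frac{i \sqrt{40218}}{12} \approx 16.712 i$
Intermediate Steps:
$f{\left(S \right)} = \frac{1}{2} - \frac{S^{2}}{8}$ ($f{\left(S \right)} = \frac{1}{2} - \frac{S S}{8} = \frac{1}{2} - \frac{S^{2}}{8}$)
$R = \frac{2836}{3}$ ($R = - \frac{\left(-78\right) 36 - 28}{3} = - \frac{-2808 - 28}{3} = \left(- \frac{1}{3}\right) \left(-2836\right) = \frac{2836}{3} \approx 945.33$)
$\sqrt{R + f{\left(99 \right)}} = \sqrt{\frac{2836}{3} + \left(\frac{1}{2} - \frac{99^{2}}{8}\right)} = \sqrt{\frac{2836}{3} + \left(\frac{1}{2} - \frac{9801}{8}\right)} = \sqrt{\frac{2836}{3} - \frac{9797}{8}} = \sqrt{- \frac{6703}{24}} = \frac{i \sqrt{40218}}{12}$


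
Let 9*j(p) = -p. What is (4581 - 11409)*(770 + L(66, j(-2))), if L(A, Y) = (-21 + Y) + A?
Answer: -16699012/3 ≈ -5.5663e+6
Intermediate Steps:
j(p) = -p/9 (j(p) = (-p)/9 = -p/9)
L(A, Y) = -21 + A + Y
(4581 - 11409)*(770 + L(66, j(-2))) = (4581 - 11409)*(770 + (-21 + 66 - ⅑*(-2))) = -6828*(770 + (-21 + 66 + 2/9)) = -6828*(770 + 407/9) = -6828*7337/9 = -16699012/3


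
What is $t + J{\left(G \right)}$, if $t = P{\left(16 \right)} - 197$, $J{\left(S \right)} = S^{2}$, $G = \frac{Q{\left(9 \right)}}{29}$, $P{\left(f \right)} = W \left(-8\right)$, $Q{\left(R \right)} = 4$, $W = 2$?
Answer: $- \frac{179117}{841} \approx -212.98$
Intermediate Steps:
$P{\left(f \right)} = -16$ ($P{\left(f \right)} = 2 \left(-8\right) = -16$)
$G = \frac{4}{29} \approx 0.13793$
$t = -213$ ($t = -16 - 197 = -213$)
$t + J{\left(G \right)} = -213 + \left(\frac{4}{29}\right)^{2} = -213 + \frac{16}{841} = - \frac{179117}{841}$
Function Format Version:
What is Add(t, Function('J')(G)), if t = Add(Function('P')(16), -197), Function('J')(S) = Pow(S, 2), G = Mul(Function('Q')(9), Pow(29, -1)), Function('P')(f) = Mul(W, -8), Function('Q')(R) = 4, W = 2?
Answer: Rational(-179117, 841) ≈ -212.98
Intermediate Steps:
Function('P')(f) = -16 (Function('P')(f) = Mul(2, -8) = -16)
G = Rational(4, 29) (G = Mul(4, Pow(29, -1)) = Mul(4, Rational(1, 29)) = Rational(4, 29) ≈ 0.13793)
t = -213 (t = Add(-16, -197) = -213)
Add(t, Function('J')(G)) = Add(-213, Pow(Rational(4, 29), 2)) = Add(-213, Rational(16, 841)) = Rational(-179117, 841)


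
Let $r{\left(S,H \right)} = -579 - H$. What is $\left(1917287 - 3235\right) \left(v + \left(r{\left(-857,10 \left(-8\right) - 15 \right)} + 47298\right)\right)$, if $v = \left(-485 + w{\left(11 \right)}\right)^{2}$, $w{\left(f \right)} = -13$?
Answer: $564296982536$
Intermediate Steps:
$v = 248004$ ($v = \left(-485 - 13\right)^{2} = \left(-498\right)^{2} = 248004$)
$\left(1917287 - 3235\right) \left(v + \left(r{\left(-857,10 \left(-8\right) - 15 \right)} + 47298\right)\right) = \left(1917287 - 3235\right) \left(248004 + \left(\left(-579 - \left(10 \left(-8\right) - 15\right)\right) + 47298\right)\right) = 1914052 \left(248004 + \left(\left(-579 - \left(-80 - 15\right)\right) + 47298\right)\right) = 1914052 \left(248004 + \left(\left(-579 - -95\right) + 47298\right)\right) = 1914052 \left(248004 + \left(\left(-579 + 95\right) + 47298\right)\right) = 1914052 \left(248004 + \left(-484 + 47298\right)\right) = 1914052 \left(248004 + 46814\right) = 1914052 \cdot 294818 = 564296982536$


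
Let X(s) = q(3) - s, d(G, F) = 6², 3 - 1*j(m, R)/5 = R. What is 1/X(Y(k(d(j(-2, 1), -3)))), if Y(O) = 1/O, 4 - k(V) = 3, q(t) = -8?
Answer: -⅑ ≈ -0.11111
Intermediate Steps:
j(m, R) = 15 - 5*R
d(G, F) = 36
k(V) = 1 (k(V) = 4 - 1*3 = 4 - 3 = 1)
X(s) = -8 - s
1/X(Y(k(d(j(-2, 1), -3)))) = 1/(-8 - 1/1) = 1/(-8 - 1*1) = 1/(-8 - 1) = 1/(-9) = -⅑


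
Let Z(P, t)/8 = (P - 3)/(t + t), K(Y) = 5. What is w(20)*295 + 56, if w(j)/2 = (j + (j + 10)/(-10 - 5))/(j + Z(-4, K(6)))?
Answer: 1587/2 ≈ 793.50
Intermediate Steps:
Z(P, t) = 4*(-3 + P)/t (Z(P, t) = 8*((P - 3)/(t + t)) = 8*((-3 + P)/((2*t))) = 8*((-3 + P)*(1/(2*t))) = 8*((-3 + P)/(2*t)) = 4*(-3 + P)/t)
w(j) = 2*(-⅔ + 14*j/15)/(-28/5 + j) (w(j) = 2*((j + (j + 10)/(-10 - 5))/(j + 4*(-3 - 4)/5)) = 2*((j + (10 + j)/(-15))/(j + 4*(⅕)*(-7))) = 2*((j + (10 + j)*(-1/15))/(j - 28/5)) = 2*((j + (-⅔ - j/15))/(-28/5 + j)) = 2*((-⅔ + 14*j/15)/(-28/5 + j)) = 2*(-⅔ + 14*j/15)/(-28/5 + j))
w(20)*295 + 56 = (4*(-5 + 7*20)/(3*(-28 + 5*20)))*295 + 56 = (4*(-5 + 140)/(3*(-28 + 100)))*295 + 56 = ((4/3)*135/72)*295 + 56 = ((4/3)*(1/72)*135)*295 + 56 = (5/2)*295 + 56 = 1475/2 + 56 = 1587/2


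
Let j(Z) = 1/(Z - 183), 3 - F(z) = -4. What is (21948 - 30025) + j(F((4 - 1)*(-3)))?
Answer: -1421553/176 ≈ -8077.0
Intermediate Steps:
F(z) = 7 (F(z) = 3 - 1*(-4) = 3 + 4 = 7)
j(Z) = 1/(-183 + Z)
(21948 - 30025) + j(F((4 - 1)*(-3))) = (21948 - 30025) + 1/(-183 + 7) = -8077 + 1/(-176) = -8077 - 1/176 = -1421553/176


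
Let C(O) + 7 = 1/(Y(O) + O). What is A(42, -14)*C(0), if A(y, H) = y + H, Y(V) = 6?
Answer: -574/3 ≈ -191.33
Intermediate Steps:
A(y, H) = H + y
C(O) = -7 + 1/(6 + O)
A(42, -14)*C(0) = (-14 + 42)*((-41 - 7*0)/(6 + 0)) = 28*((-41 + 0)/6) = 28*((⅙)*(-41)) = 28*(-41/6) = -574/3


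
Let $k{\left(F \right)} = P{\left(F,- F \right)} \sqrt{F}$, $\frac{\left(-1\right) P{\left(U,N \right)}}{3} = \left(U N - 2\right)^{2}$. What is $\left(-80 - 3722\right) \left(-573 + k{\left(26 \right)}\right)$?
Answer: $2178546 + 5243155704 \sqrt{26} \approx 2.6737 \cdot 10^{10}$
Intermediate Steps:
$P{\left(U,N \right)} = - 3 \left(-2 + N U\right)^{2}$ ($P{\left(U,N \right)} = - 3 \left(U N - 2\right)^{2} = - 3 \left(N U - 2\right)^{2} = - 3 \left(-2 + N U\right)^{2}$)
$k{\left(F \right)} = - 3 \sqrt{F} \left(-2 - F^{2}\right)^{2}$ ($k{\left(F \right)} = - 3 \left(-2 + - F F\right)^{2} \sqrt{F} = - 3 \left(-2 - F^{2}\right)^{2} \sqrt{F} = - 3 \sqrt{F} \left(-2 - F^{2}\right)^{2}$)
$\left(-80 - 3722\right) \left(-573 + k{\left(26 \right)}\right) = \left(-80 - 3722\right) \left(-573 - 3 \sqrt{26} \left(2 + 26^{2}\right)^{2}\right) = - 3802 \left(-573 - 3 \sqrt{26} \left(2 + 676\right)^{2}\right) = - 3802 \left(-573 - 3 \sqrt{26} \cdot 678^{2}\right) = - 3802 \left(-573 - 3 \sqrt{26} \cdot 459684\right) = - 3802 \left(-573 - 1379052 \sqrt{26}\right) = 2178546 + 5243155704 \sqrt{26}$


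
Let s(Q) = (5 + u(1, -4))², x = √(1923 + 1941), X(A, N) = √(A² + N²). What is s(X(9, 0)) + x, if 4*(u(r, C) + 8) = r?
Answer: 121/16 + 2*√966 ≈ 69.724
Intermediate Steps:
u(r, C) = -8 + r/4
x = 2*√966 (x = √3864 = 2*√966 ≈ 62.161)
s(Q) = 121/16 (s(Q) = (5 + (-8 + (¼)*1))² = (5 + (-8 + ¼))² = (5 - 31/4)² = (-11/4)² = 121/16)
s(X(9, 0)) + x = 121/16 + 2*√966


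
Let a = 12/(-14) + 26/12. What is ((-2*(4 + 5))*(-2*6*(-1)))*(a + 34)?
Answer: -53388/7 ≈ -7626.9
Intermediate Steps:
a = 55/42 (a = 12*(-1/14) + 26*(1/12) = -6/7 + 13/6 = 55/42 ≈ 1.3095)
((-2*(4 + 5))*(-2*6*(-1)))*(a + 34) = ((-2*(4 + 5))*(-2*6*(-1)))*(55/42 + 34) = ((-2*9)*(-12*(-1)))*(1483/42) = -18*12*(1483/42) = -216*1483/42 = -53388/7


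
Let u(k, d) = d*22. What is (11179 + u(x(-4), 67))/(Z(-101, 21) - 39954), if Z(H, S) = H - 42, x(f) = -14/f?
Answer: -12653/40097 ≈ -0.31556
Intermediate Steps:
Z(H, S) = -42 + H
u(k, d) = 22*d
(11179 + u(x(-4), 67))/(Z(-101, 21) - 39954) = (11179 + 22*67)/((-42 - 101) - 39954) = (11179 + 1474)/(-143 - 39954) = 12653/(-40097) = 12653*(-1/40097) = -12653/40097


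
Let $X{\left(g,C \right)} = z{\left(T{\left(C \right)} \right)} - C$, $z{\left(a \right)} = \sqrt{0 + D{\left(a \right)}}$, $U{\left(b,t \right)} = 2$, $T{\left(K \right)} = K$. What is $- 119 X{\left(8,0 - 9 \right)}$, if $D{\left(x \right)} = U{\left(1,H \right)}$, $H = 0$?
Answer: $-1071 - 119 \sqrt{2} \approx -1239.3$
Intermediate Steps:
$D{\left(x \right)} = 2$
$z{\left(a \right)} = \sqrt{2}$ ($z{\left(a \right)} = \sqrt{0 + 2} = \sqrt{2}$)
$X{\left(g,C \right)} = \sqrt{2} - C$
$- 119 X{\left(8,0 - 9 \right)} = - 119 \left(\sqrt{2} - \left(0 - 9\right)\right) = - 119 \left(\sqrt{2} - -9\right) = - 119 \left(\sqrt{2} + 9\right) = - 119 \left(9 + \sqrt{2}\right) = -1071 - 119 \sqrt{2}$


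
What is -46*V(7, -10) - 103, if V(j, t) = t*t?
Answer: -4703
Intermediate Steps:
V(j, t) = t**2
-46*V(7, -10) - 103 = -46*(-10)**2 - 103 = -46*100 - 103 = -4600 - 103 = -4703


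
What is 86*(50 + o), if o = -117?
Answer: -5762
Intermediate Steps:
86*(50 + o) = 86*(50 - 117) = 86*(-67) = -5762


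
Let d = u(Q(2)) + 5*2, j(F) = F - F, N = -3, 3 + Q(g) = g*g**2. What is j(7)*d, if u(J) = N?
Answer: 0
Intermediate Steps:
Q(g) = -3 + g**3 (Q(g) = -3 + g*g**2 = -3 + g**3)
u(J) = -3
j(F) = 0
d = 7 (d = -3 + 5*2 = -3 + 10 = 7)
j(7)*d = 0*7 = 0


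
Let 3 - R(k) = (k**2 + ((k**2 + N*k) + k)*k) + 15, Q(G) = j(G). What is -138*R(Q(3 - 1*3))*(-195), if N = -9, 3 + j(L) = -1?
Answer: 4413240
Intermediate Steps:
j(L) = -4 (j(L) = -3 - 1 = -4)
Q(G) = -4
R(k) = -12 - k**2 - k*(k**2 - 8*k) (R(k) = 3 - ((k**2 + ((k**2 - 9*k) + k)*k) + 15) = 3 - ((k**2 + (k**2 - 8*k)*k) + 15) = 3 - ((k**2 + k*(k**2 - 8*k)) + 15) = 3 - (15 + k**2 + k*(k**2 - 8*k)) = 3 + (-15 - k**2 - k*(k**2 - 8*k)) = -12 - k**2 - k*(k**2 - 8*k))
-138*R(Q(3 - 1*3))*(-195) = -138*(-12 - 1*(-4)**3 + 7*(-4)**2)*(-195) = -138*(-12 - 1*(-64) + 7*16)*(-195) = -138*(-12 + 64 + 112)*(-195) = -138*164*(-195) = -22632*(-195) = 4413240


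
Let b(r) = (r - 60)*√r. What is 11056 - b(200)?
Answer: 11056 - 1400*√2 ≈ 9076.1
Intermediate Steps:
b(r) = √r*(-60 + r) (b(r) = (-60 + r)*√r = √r*(-60 + r))
11056 - b(200) = 11056 - √200*(-60 + 200) = 11056 - 10*√2*140 = 11056 - 1400*√2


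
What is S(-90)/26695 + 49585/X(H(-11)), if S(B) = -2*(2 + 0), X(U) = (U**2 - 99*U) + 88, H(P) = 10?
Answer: -1323674783/21409390 ≈ -61.827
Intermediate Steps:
X(U) = 88 + U**2 - 99*U
S(B) = -4 (S(B) = -2*2 = -4)
S(-90)/26695 + 49585/X(H(-11)) = -4/26695 + 49585/(88 + 10**2 - 99*10) = -4*1/26695 + 49585/(88 + 100 - 990) = -4/26695 + 49585/(-802) = -4/26695 + 49585*(-1/802) = -4/26695 - 49585/802 = -1323674783/21409390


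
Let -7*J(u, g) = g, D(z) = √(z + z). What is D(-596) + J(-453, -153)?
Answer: 153/7 + 2*I*√298 ≈ 21.857 + 34.525*I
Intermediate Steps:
D(z) = √2*√z (D(z) = √(2*z) = √2*√z)
J(u, g) = -g/7
D(-596) + J(-453, -153) = √2*√(-596) - ⅐*(-153) = √2*(2*I*√149) + 153/7 = 2*I*√298 + 153/7 = 153/7 + 2*I*√298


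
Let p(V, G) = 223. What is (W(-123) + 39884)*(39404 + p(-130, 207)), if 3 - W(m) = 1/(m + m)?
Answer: 129609389427/82 ≈ 1.5806e+9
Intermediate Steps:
W(m) = 3 - 1/(2*m) (W(m) = 3 - 1/(m + m) = 3 - 1/(2*m))
(W(-123) + 39884)*(39404 + p(-130, 207)) = ((3 - ½/(-123)) + 39884)*(39404 + 223) = ((3 - ½*(-1/123)) + 39884)*39627 = ((3 + 1/246) + 39884)*39627 = (739/246 + 39884)*39627 = (9812203/246)*39627 = 129609389427/82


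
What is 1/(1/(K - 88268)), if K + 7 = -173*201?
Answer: -123048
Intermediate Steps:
K = -34780 (K = -7 - 173*201 = -7 - 34773 = -34780)
1/(1/(K - 88268)) = 1/(1/(-34780 - 88268)) = 1/(1/(-123048)) = 1/(-1/123048) = -123048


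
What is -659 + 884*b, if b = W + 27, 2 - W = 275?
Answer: -218123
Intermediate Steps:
W = -273 (W = 2 - 1*275 = 2 - 275 = -273)
b = -246 (b = -273 + 27 = -246)
-659 + 884*b = -659 + 884*(-246) = -659 - 217464 = -218123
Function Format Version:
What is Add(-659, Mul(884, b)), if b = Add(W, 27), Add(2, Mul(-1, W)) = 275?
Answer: -218123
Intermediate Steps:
W = -273 (W = Add(2, Mul(-1, 275)) = Add(2, -275) = -273)
b = -246 (b = Add(-273, 27) = -246)
Add(-659, Mul(884, b)) = Add(-659, Mul(884, -246)) = Add(-659, -217464) = -218123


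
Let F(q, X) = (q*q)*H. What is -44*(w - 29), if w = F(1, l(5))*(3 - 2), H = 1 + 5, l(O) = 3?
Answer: 1012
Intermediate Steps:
H = 6
F(q, X) = 6*q**2 (F(q, X) = (q*q)*6 = q**2*6 = 6*q**2)
w = 6 (w = (6*1**2)*(3 - 2) = (6*1)*1 = 6*1 = 6)
-44*(w - 29) = -44*(6 - 29) = -44*(-23) = 1012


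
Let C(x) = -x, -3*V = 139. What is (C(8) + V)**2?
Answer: 26569/9 ≈ 2952.1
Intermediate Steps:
V = -139/3 (V = -1/3*139 = -139/3 ≈ -46.333)
(C(8) + V)**2 = (-1*8 - 139/3)**2 = (-8 - 139/3)**2 = (-163/3)**2 = 26569/9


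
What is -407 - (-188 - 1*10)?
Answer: -209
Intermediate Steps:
-407 - (-188 - 1*10) = -407 - (-188 - 10) = -407 - 1*(-198) = -407 + 198 = -209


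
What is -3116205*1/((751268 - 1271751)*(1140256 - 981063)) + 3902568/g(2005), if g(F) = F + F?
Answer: 161678032884322221/166128786689095 ≈ 973.21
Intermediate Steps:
g(F) = 2*F
-3116205*1/((751268 - 1271751)*(1140256 - 981063)) + 3902568/g(2005) = -3116205*1/((751268 - 1271751)*(1140256 - 981063)) + 3902568/((2*2005)) = -3116205/(159193*(-520483)) + 3902568/4010 = -3116205/(-82857250219) + 3902568*(1/4010) = -3116205*(-1/82857250219) + 1951284/2005 = 3116205/82857250219 + 1951284/2005 = 161678032884322221/166128786689095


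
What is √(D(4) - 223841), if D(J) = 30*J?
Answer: I*√223721 ≈ 472.99*I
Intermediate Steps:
√(D(4) - 223841) = √(30*4 - 223841) = √(120 - 223841) = √(-223721) = I*√223721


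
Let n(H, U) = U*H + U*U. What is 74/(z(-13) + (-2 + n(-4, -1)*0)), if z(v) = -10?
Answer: -37/6 ≈ -6.1667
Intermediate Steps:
n(H, U) = U**2 + H*U (n(H, U) = H*U + U**2 = U**2 + H*U)
74/(z(-13) + (-2 + n(-4, -1)*0)) = 74/(-10 + (-2 - (-4 - 1)*0)) = 74/(-10 + (-2 - 1*(-5)*0)) = 74/(-10 + (-2 + 5*0)) = 74/(-10 + (-2 + 0)) = 74/(-10 - 2) = 74/(-12) = 74*(-1/12) = -37/6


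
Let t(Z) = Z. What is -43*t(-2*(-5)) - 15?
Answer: -445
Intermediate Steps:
-43*t(-2*(-5)) - 15 = -(-86)*(-5) - 15 = -43*10 - 15 = -430 - 15 = -445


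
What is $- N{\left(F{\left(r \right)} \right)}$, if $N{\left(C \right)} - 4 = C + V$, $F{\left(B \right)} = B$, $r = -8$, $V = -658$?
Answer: $662$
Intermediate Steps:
$N{\left(C \right)} = -654 + C$ ($N{\left(C \right)} = 4 + \left(C - 658\right) = 4 + \left(-658 + C\right) = -654 + C$)
$- N{\left(F{\left(r \right)} \right)} = - (-654 - 8) = \left(-1\right) \left(-662\right) = 662$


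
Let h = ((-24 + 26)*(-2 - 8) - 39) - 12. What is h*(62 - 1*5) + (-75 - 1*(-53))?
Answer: -4069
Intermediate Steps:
h = -71 (h = (2*(-10) - 39) - 12 = (-20 - 39) - 12 = -59 - 12 = -71)
h*(62 - 1*5) + (-75 - 1*(-53)) = -71*(62 - 1*5) + (-75 - 1*(-53)) = -71*(62 - 5) + (-75 + 53) = -71*57 - 22 = -4047 - 22 = -4069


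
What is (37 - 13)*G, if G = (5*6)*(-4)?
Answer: -2880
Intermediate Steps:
G = -120 (G = 30*(-4) = -120)
(37 - 13)*G = (37 - 13)*(-120) = 24*(-120) = -2880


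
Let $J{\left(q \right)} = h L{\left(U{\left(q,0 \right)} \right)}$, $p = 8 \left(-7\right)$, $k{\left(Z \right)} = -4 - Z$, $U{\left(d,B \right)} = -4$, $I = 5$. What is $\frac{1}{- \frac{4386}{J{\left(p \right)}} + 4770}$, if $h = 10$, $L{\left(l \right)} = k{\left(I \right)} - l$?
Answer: $\frac{25}{121443} \approx 0.00020586$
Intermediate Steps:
$p = -56$
$L{\left(l \right)} = -9 - l$ ($L{\left(l \right)} = \left(-4 - 5\right) - l = -9 - l$)
$J{\left(q \right)} = -50$ ($J{\left(q \right)} = 10 \left(-9 - -4\right) = 10 \left(-9 + 4\right) = 10 \left(-5\right) = -50$)
$\frac{1}{- \frac{4386}{J{\left(p \right)}} + 4770} = \frac{1}{- \frac{4386}{-50} + 4770} = \frac{1}{\left(-4386\right) \left(- \frac{1}{50}\right) + 4770} = \frac{1}{\frac{2193}{25} + 4770} = \frac{1}{\frac{121443}{25}} = \frac{25}{121443}$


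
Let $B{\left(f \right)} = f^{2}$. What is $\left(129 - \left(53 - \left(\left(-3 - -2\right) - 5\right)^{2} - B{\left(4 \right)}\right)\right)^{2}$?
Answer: $16384$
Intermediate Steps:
$\left(129 - \left(53 - \left(\left(-3 - -2\right) - 5\right)^{2} - B{\left(4 \right)}\right)\right)^{2} = \left(129 - \left(37 - \left(\left(-3 - -2\right) - 5\right)^{2}\right)\right)^{2} = \left(129 - \left(37 - \left(\left(-3 + 2\right) - 5\right)^{2}\right)\right)^{2} = \left(129 - \left(37 - \left(-1 - 5\right)^{2}\right)\right)^{2} = \left(129 - \left(37 - 36\right)\right)^{2} = \left(129 + \left(-53 + \left(36 + 16\right)\right)\right)^{2} = \left(129 + \left(-53 + 52\right)\right)^{2} = \left(129 - 1\right)^{2} = 128^{2} = 16384$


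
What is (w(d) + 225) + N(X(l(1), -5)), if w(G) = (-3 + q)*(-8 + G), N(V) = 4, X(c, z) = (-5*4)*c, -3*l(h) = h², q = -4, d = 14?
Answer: 187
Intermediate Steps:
l(h) = -h²/3
X(c, z) = -20*c
w(G) = 56 - 7*G (w(G) = (-3 - 4)*(-8 + G) = -7*(-8 + G) = 56 - 7*G)
(w(d) + 225) + N(X(l(1), -5)) = ((56 - 7*14) + 225) + 4 = ((56 - 98) + 225) + 4 = (-42 + 225) + 4 = 183 + 4 = 187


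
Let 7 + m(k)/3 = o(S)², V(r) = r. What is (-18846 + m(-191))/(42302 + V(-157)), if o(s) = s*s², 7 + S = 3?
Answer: -6579/42145 ≈ -0.15610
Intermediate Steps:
S = -4 (S = -7 + 3 = -4)
o(s) = s³
m(k) = 12267 (m(k) = -21 + 3*((-4)³)² = -21 + 3*(-64)² = -21 + 3*4096 = -21 + 12288 = 12267)
(-18846 + m(-191))/(42302 + V(-157)) = (-18846 + 12267)/(42302 - 157) = -6579/42145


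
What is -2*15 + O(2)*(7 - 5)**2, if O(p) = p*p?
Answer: -14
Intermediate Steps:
O(p) = p**2
-2*15 + O(2)*(7 - 5)**2 = -2*15 + 2**2*(7 - 5)**2 = -30 + 4*2**2 = -30 + 4*4 = -30 + 16 = -14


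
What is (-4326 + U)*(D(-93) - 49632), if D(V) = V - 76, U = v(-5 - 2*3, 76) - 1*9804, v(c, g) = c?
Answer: 704235941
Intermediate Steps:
U = -9815 (U = (-5 - 2*3) - 1*9804 = (-5 - 6) - 9804 = -11 - 9804 = -9815)
D(V) = -76 + V
(-4326 + U)*(D(-93) - 49632) = (-4326 - 9815)*((-76 - 93) - 49632) = -14141*(-169 - 49632) = -14141*(-49801) = 704235941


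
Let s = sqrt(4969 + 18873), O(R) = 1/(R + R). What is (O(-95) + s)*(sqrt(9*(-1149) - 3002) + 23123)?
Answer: (-1 + 190*sqrt(23842))*(23123 + I*sqrt(13343))/190 ≈ 3.5703e+6 + 17835.0*I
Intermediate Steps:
O(R) = 1/(2*R)
s = sqrt(23842) ≈ 154.41
(O(-95) + s)*(sqrt(9*(-1149) - 3002) + 23123) = ((1/2)/(-95) + sqrt(23842))*(sqrt(9*(-1149) - 3002) + 23123) = ((1/2)*(-1/95) + sqrt(23842))*(sqrt(-10341 - 3002) + 23123) = (-1/190 + sqrt(23842))*(sqrt(-13343) + 23123) = (-1/190 + sqrt(23842))*(I*sqrt(13343) + 23123) = (-1/190 + sqrt(23842))*(23123 + I*sqrt(13343)) = (23123 + I*sqrt(13343))*(-1/190 + sqrt(23842))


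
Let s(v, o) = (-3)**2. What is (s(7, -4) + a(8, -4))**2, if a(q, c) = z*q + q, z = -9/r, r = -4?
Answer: 1225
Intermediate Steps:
s(v, o) = 9
z = 9/4 (z = -9/(-4) = -9*(-1/4) = 9/4 ≈ 2.2500)
a(q, c) = 13*q/4 (a(q, c) = 9*q/4 + q = 13*q/4)
(s(7, -4) + a(8, -4))**2 = (9 + (13/4)*8)**2 = (9 + 26)**2 = 35**2 = 1225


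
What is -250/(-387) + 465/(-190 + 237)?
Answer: 191705/18189 ≈ 10.540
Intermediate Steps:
-250/(-387) + 465/(-190 + 237) = -250*(-1/387) + 465/47 = 250/387 + 465*(1/47) = 250/387 + 465/47 = 191705/18189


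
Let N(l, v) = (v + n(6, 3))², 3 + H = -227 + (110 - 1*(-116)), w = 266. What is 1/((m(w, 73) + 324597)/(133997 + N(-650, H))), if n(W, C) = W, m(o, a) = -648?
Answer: 44667/107983 ≈ 0.41365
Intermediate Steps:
H = -4 (H = -3 + (-227 + (110 - 1*(-116))) = -3 + (-227 + (110 + 116)) = -3 + (-227 + 226) = -3 - 1 = -4)
N(l, v) = (6 + v)² (N(l, v) = (v + 6)² = (6 + v)²)
1/((m(w, 73) + 324597)/(133997 + N(-650, H))) = 1/((-648 + 324597)/(133997 + (6 - 4)²)) = 1/(323949/(133997 + 2²)) = 1/(323949/(133997 + 4)) = 1/(323949/134001) = 1/(323949*(1/134001)) = 1/(107983/44667) = 44667/107983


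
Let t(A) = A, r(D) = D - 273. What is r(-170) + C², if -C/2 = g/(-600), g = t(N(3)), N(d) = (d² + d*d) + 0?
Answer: -1107491/2500 ≈ -443.00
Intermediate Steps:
N(d) = 2*d² (N(d) = (d² + d²) + 0 = 2*d² + 0 = 2*d²)
r(D) = -273 + D
g = 18 (g = 2*3² = 2*9 = 18)
C = 3/50 (C = -36/(-600) = -36*(-1)/600 = -2*(-3/100) = 3/50 ≈ 0.060000)
r(-170) + C² = (-273 - 170) + (3/50)² = -443 + 9/2500 = -1107491/2500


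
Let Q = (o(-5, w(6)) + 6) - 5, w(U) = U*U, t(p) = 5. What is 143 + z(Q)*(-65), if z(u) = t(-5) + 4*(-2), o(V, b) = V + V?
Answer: 338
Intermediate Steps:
w(U) = U²
o(V, b) = 2*V
Q = -9 (Q = (2*(-5) + 6) - 5 = (-10 + 6) - 5 = -4 - 5 = -9)
z(u) = -3 (z(u) = 5 + 4*(-2) = 5 - 8 = -3)
143 + z(Q)*(-65) = 143 - 3*(-65) = 143 + 195 = 338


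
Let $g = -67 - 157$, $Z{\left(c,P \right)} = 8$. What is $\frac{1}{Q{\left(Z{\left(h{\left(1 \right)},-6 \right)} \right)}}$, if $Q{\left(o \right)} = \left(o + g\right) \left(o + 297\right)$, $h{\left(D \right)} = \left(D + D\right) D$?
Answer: $- \frac{1}{65880} \approx -1.5179 \cdot 10^{-5}$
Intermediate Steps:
$h{\left(D \right)} = 2 D^{2}$ ($h{\left(D \right)} = 2 D D = 2 D^{2}$)
$g = -224$
$Q{\left(o \right)} = \left(-224 + o\right) \left(297 + o\right)$ ($Q{\left(o \right)} = \left(o - 224\right) \left(o + 297\right) = \left(-224 + o\right) \left(297 + o\right)$)
$\frac{1}{Q{\left(Z{\left(h{\left(1 \right)},-6 \right)} \right)}} = \frac{1}{-66528 + 8^{2} + 73 \cdot 8} = \frac{1}{-66528 + 64 + 584} = \frac{1}{-65880} = - \frac{1}{65880}$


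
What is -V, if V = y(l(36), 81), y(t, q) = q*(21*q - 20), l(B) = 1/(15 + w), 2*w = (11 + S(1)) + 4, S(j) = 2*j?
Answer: -136161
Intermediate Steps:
w = 17/2 (w = ((11 + 2*1) + 4)/2 = ((11 + 2) + 4)/2 = (13 + 4)/2 = (½)*17 = 17/2 ≈ 8.5000)
l(B) = 2/47 (l(B) = 1/(15 + 17/2) = 1/(47/2) = 2/47)
y(t, q) = q*(-20 + 21*q)
V = 136161 (V = 81*(-20 + 21*81) = 81*(-20 + 1701) = 81*1681 = 136161)
-V = -1*136161 = -136161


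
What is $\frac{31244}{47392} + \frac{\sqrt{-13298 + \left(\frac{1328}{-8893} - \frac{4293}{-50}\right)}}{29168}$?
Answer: $\frac{7811}{11848} + \frac{i \sqrt{104489983405486}}{2593910240} \approx 0.65927 + 0.0039408 i$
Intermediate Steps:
$\frac{31244}{47392} + \frac{\sqrt{-13298 + \left(\frac{1328}{-8893} - \frac{4293}{-50}\right)}}{29168} = 31244 \cdot \frac{1}{47392} + \sqrt{-13298 + \left(1328 \left(- \frac{1}{8893}\right) - - \frac{4293}{50}\right)} \frac{1}{29168} = \frac{7811}{11848} + \sqrt{-13298 + \left(- \frac{1328}{8893} + \frac{4293}{50}\right)} \frac{1}{29168} = \frac{7811}{11848} + \sqrt{-13298 + \frac{38111249}{444650}} \cdot \frac{1}{29168} = \frac{7811}{11848} + \sqrt{- \frac{5874844451}{444650}} \cdot \frac{1}{29168} = \frac{7811}{11848} + \frac{i \sqrt{104489983405486}}{88930} \cdot \frac{1}{29168} = \frac{7811}{11848} + \frac{i \sqrt{104489983405486}}{2593910240}$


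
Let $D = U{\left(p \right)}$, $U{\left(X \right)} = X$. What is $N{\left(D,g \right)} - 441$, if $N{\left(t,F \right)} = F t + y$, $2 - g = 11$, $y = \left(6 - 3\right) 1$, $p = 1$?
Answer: $-447$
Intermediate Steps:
$D = 1$
$y = 3$ ($y = 3 \cdot 1 = 3$)
$g = -9$ ($g = 2 - 11 = -9$)
$N{\left(t,F \right)} = 3 + F t$ ($N{\left(t,F \right)} = F t + 3 = 3 + F t$)
$N{\left(D,g \right)} - 441 = \left(3 - 9\right) - 441 = -6 - 441 = -447$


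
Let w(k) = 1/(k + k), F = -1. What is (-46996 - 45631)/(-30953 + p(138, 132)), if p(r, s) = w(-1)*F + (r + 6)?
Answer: 185254/61617 ≈ 3.0065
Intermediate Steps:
w(k) = 1/(2*k)
p(r, s) = 13/2 + r (p(r, s) = ((1/2)/(-1))*(-1) + (r + 6) = ((1/2)*(-1))*(-1) + (6 + r) = -1/2*(-1) + (6 + r) = 1/2 + (6 + r) = 13/2 + r)
(-46996 - 45631)/(-30953 + p(138, 132)) = (-46996 - 45631)/(-30953 + (13/2 + 138)) = -92627/(-30953 + 289/2) = -92627/(-61617/2) = -92627*(-2/61617) = 185254/61617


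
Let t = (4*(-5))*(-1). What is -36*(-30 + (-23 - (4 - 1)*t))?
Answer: 4068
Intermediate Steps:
t = 20 (t = -20*(-1) = 20)
-36*(-30 + (-23 - (4 - 1)*t)) = -36*(-30 + (-23 - (4 - 1)*20)) = -36*(-30 + (-23 - 3*20)) = -36*(-30 + (-23 - 1*60)) = -36*(-30 + (-23 - 60)) = -36*(-30 - 83) = -36*(-113) = 4068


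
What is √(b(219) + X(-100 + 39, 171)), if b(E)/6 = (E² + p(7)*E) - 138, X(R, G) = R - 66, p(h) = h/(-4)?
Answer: 13*√6734/2 ≈ 533.40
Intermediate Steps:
p(h) = -h/4 (p(h) = h*(-¼) = -h/4)
X(R, G) = -66 + R
b(E) = -828 + 6*E² - 21*E/2 (b(E) = 6*((E² + (-¼*7)*E) - 138) = 6*((E² - 7*E/4) - 138) = 6*(-138 + E² - 7*E/4) = -828 + 6*E² - 21*E/2)
√(b(219) + X(-100 + 39, 171)) = √((-828 + 6*219² - 21/2*219) + (-66 + (-100 + 39))) = √((-828 + 6*47961 - 4599/2) + (-66 - 61)) = √((-828 + 287766 - 4599/2) - 127) = √(569277/2 - 127) = √(569023/2) = 13*√6734/2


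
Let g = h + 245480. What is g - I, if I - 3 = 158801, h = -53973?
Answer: 32703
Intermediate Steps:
I = 158804 (I = 3 + 158801 = 158804)
g = 191507 (g = -53973 + 245480 = 191507)
g - I = 191507 - 1*158804 = 191507 - 158804 = 32703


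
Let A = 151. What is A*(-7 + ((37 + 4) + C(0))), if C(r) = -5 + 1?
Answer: 4530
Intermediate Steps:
C(r) = -4
A*(-7 + ((37 + 4) + C(0))) = 151*(-7 + ((37 + 4) - 4)) = 151*(-7 + (41 - 4)) = 151*(-7 + 37) = 151*30 = 4530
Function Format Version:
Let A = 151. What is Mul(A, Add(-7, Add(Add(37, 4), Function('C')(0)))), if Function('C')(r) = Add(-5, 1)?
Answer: 4530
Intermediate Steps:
Function('C')(r) = -4
Mul(A, Add(-7, Add(Add(37, 4), Function('C')(0)))) = Mul(151, Add(-7, Add(Add(37, 4), -4))) = Mul(151, Add(-7, Add(41, -4))) = Mul(151, Add(-7, 37)) = Mul(151, 30) = 4530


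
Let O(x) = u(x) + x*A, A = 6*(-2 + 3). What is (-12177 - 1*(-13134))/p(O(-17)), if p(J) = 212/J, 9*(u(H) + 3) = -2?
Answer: -302093/636 ≈ -474.99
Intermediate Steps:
u(H) = -29/9 (u(H) = -3 + (⅑)*(-2) = -3 - 2/9 = -29/9)
A = 6 (A = 6*1 = 6)
O(x) = -29/9 + 6*x (O(x) = -29/9 + x*6 = -29/9 + 6*x)
(-12177 - 1*(-13134))/p(O(-17)) = (-12177 - 1*(-13134))/((212/(-29/9 + 6*(-17)))) = (-12177 + 13134)/((212/(-29/9 - 102))) = 957/((212/(-947/9))) = 957/((212*(-9/947))) = 957/(-1908/947) = 957*(-947/1908) = -302093/636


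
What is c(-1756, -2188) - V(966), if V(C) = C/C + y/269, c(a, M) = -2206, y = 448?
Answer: -594131/269 ≈ -2208.7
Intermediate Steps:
V(C) = 717/269 (V(C) = C/C + 448/269 = 1 + 448*(1/269) = 1 + 448/269 = 717/269)
c(-1756, -2188) - V(966) = -2206 - 1*717/269 = -2206 - 717/269 = -594131/269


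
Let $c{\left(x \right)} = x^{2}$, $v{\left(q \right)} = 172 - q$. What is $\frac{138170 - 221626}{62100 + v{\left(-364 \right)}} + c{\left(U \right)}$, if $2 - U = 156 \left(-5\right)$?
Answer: $\frac{9575833452}{15659} \approx 6.1152 \cdot 10^{5}$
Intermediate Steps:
$U = 782$ ($U = 2 - 156 \left(-5\right) = 2 - -780 = 2 + 780 = 782$)
$\frac{138170 - 221626}{62100 + v{\left(-364 \right)}} + c{\left(U \right)} = \frac{138170 - 221626}{62100 + \left(172 - -364\right)} + 782^{2} = - \frac{83456}{62100 + \left(172 + 364\right)} + 611524 = - \frac{83456}{62100 + 536} + 611524 = - \frac{83456}{62636} + 611524 = \left(-83456\right) \frac{1}{62636} + 611524 = - \frac{20864}{15659} + 611524 = \frac{9575833452}{15659}$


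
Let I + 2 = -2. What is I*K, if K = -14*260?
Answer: 14560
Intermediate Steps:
I = -4 (I = -2 - 2 = -4)
K = -3640
I*K = -4*(-3640) = 14560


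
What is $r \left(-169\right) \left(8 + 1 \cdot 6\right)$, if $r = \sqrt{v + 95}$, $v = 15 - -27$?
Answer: $- 2366 \sqrt{137} \approx -27693.0$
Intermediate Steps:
$v = 42$ ($v = 15 + 27 = 42$)
$r = \sqrt{137}$ ($r = \sqrt{42 + 95} = \sqrt{137} \approx 11.705$)
$r \left(-169\right) \left(8 + 1 \cdot 6\right) = \sqrt{137} \left(-169\right) \left(8 + 1 \cdot 6\right) = - 169 \sqrt{137} \left(8 + 6\right) = - 169 \sqrt{137} \cdot 14 = - 2366 \sqrt{137}$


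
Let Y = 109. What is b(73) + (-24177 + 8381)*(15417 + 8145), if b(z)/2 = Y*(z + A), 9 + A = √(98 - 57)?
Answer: -372171400 + 218*√41 ≈ -3.7217e+8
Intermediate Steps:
A = -9 + √41 (A = -9 + √(98 - 57) = -9 + √41 ≈ -2.5969)
b(z) = -1962 + 218*z + 218*√41 (b(z) = 2*(109*(z + (-9 + √41))) = 2*(109*(-9 + z + √41)) = 2*(-981 + 109*z + 109*√41) = -1962 + 218*z + 218*√41)
b(73) + (-24177 + 8381)*(15417 + 8145) = (-1962 + 218*73 + 218*√41) + (-24177 + 8381)*(15417 + 8145) = (-1962 + 15914 + 218*√41) - 15796*23562 = (13952 + 218*√41) - 372185352 = -372171400 + 218*√41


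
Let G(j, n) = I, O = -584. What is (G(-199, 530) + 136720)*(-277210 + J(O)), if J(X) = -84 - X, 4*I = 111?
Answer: -75678939805/2 ≈ -3.7839e+10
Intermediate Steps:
I = 111/4 (I = (¼)*111 = 111/4 ≈ 27.750)
G(j, n) = 111/4
(G(-199, 530) + 136720)*(-277210 + J(O)) = (111/4 + 136720)*(-277210 + (-84 - 1*(-584))) = 546991*(-277210 + (-84 + 584))/4 = 546991*(-277210 + 500)/4 = (546991/4)*(-276710) = -75678939805/2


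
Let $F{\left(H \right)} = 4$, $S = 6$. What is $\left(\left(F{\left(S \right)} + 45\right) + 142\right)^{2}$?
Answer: $36481$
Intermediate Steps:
$\left(\left(F{\left(S \right)} + 45\right) + 142\right)^{2} = \left(\left(4 + 45\right) + 142\right)^{2} = \left(49 + 142\right)^{2} = 191^{2} = 36481$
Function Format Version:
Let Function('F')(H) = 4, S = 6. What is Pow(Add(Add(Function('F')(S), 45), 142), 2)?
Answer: 36481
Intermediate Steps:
Pow(Add(Add(Function('F')(S), 45), 142), 2) = Pow(Add(Add(4, 45), 142), 2) = Pow(Add(49, 142), 2) = Pow(191, 2) = 36481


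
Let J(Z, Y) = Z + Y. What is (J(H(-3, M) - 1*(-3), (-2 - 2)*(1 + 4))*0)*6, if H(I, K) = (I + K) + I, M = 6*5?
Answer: 0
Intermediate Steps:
M = 30
H(I, K) = K + 2*I
J(Z, Y) = Y + Z
(J(H(-3, M) - 1*(-3), (-2 - 2)*(1 + 4))*0)*6 = (((-2 - 2)*(1 + 4) + ((30 + 2*(-3)) - 1*(-3)))*0)*6 = ((-4*5 + ((30 - 6) + 3))*0)*6 = ((-20 + (24 + 3))*0)*6 = ((-20 + 27)*0)*6 = (7*0)*6 = 0*6 = 0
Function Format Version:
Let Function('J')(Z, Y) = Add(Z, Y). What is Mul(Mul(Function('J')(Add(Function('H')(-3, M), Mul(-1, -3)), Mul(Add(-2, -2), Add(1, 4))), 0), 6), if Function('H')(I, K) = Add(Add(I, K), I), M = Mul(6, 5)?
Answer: 0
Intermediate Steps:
M = 30
Function('H')(I, K) = Add(K, Mul(2, I))
Function('J')(Z, Y) = Add(Y, Z)
Mul(Mul(Function('J')(Add(Function('H')(-3, M), Mul(-1, -3)), Mul(Add(-2, -2), Add(1, 4))), 0), 6) = Mul(Mul(Add(Mul(Add(-2, -2), Add(1, 4)), Add(Add(30, Mul(2, -3)), Mul(-1, -3))), 0), 6) = Mul(Mul(Add(Mul(-4, 5), Add(Add(30, -6), 3)), 0), 6) = Mul(Mul(Add(-20, Add(24, 3)), 0), 6) = Mul(Mul(Add(-20, 27), 0), 6) = Mul(Mul(7, 0), 6) = Mul(0, 6) = 0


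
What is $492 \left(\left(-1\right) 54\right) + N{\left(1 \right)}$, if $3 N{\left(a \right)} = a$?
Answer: $- \frac{79703}{3} \approx -26568.0$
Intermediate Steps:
$N{\left(a \right)} = \frac{a}{3}$
$492 \left(\left(-1\right) 54\right) + N{\left(1 \right)} = 492 \left(\left(-1\right) 54\right) + \frac{1}{3} \cdot 1 = 492 \left(-54\right) + \frac{1}{3} = -26568 + \frac{1}{3} = - \frac{79703}{3}$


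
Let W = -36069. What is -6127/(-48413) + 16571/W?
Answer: -581257060/1746208497 ≈ -0.33287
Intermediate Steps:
-6127/(-48413) + 16571/W = -6127/(-48413) + 16571/(-36069) = -6127*(-1/48413) + 16571*(-1/36069) = 6127/48413 - 16571/36069 = -581257060/1746208497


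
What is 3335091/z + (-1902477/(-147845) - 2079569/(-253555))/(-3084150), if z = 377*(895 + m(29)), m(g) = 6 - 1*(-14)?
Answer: 4665292054647720737/482540643678019875 ≈ 9.6682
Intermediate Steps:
m(g) = 20 (m(g) = 6 + 14 = 20)
z = 344955 (z = 377*(895 + 20) = 377*915 = 344955)
3335091/z + (-1902477/(-147845) - 2079569/(-253555))/(-3084150) = 3335091/344955 + (-1902477/(-147845) - 2079569/(-253555))/(-3084150) = 3335091*(1/344955) + (-1902477*(-1/147845) - 2079569*(-1/253555))*(-1/3084150) = 1111697/114985 + (1902477/147845 + 109451/13345)*(-1/3084150) = 1111697/114985 + (8314067732/394598305)*(-1/3084150) = 1111697/114985 - 4157033866/608500181182875 = 4665292054647720737/482540643678019875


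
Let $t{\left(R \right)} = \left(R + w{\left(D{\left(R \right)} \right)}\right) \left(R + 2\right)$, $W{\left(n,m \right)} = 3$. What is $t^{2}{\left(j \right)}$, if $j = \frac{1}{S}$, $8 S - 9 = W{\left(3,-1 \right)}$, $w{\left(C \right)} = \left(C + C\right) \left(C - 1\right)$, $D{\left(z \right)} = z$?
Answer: $\frac{256}{729} \approx 0.35117$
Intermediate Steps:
$w{\left(C \right)} = 2 C \left(-1 + C\right)$
$S = \frac{3}{2}$ ($S = \frac{9}{8} + \frac{1}{8} \cdot 3 = \frac{9}{8} + \frac{3}{8} = \frac{3}{2} \approx 1.5$)
$j = \frac{2}{3}$ ($j = \frac{1}{\frac{3}{2}} = \frac{2}{3} \approx 0.66667$)
$t{\left(R \right)} = \left(2 + R\right) \left(R + 2 R \left(-1 + R\right)\right)$ ($t{\left(R \right)} = \left(R + 2 R \left(-1 + R\right)\right) \left(R + 2\right) = \left(R + 2 R \left(-1 + R\right)\right) \left(2 + R\right) = \left(2 + R\right) \left(R + 2 R \left(-1 + R\right)\right)$)
$t^{2}{\left(j \right)} = \left(\frac{2 \left(-2 + 2 \left(\frac{2}{3}\right)^{2} + 3 \cdot \frac{2}{3}\right)}{3}\right)^{2} = \left(\frac{2 \left(-2 + 2 \cdot \frac{4}{9} + 2\right)}{3}\right)^{2} = \left(\frac{2 \left(-2 + \frac{8}{9} + 2\right)}{3}\right)^{2} = \left(\frac{2}{3} \cdot \frac{8}{9}\right)^{2} = \left(\frac{16}{27}\right)^{2} = \frac{256}{729}$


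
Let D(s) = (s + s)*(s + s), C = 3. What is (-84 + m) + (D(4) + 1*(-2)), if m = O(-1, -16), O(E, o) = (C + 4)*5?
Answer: 13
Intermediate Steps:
O(E, o) = 35 (O(E, o) = (3 + 4)*5 = 7*5 = 35)
m = 35
D(s) = 4*s² (D(s) = (2*s)*(2*s) = 4*s²)
(-84 + m) + (D(4) + 1*(-2)) = (-84 + 35) + (4*4² + 1*(-2)) = -49 + (4*16 - 2) = -49 + (64 - 2) = -49 + 62 = 13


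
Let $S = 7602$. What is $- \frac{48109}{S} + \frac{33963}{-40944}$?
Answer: $- \frac{371326937}{51876048} \approx -7.158$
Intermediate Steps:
$- \frac{48109}{S} + \frac{33963}{-40944} = - \frac{48109}{7602} + \frac{33963}{-40944} = \left(-48109\right) \frac{1}{7602} + 33963 \left(- \frac{1}{40944}\right) = - \frac{48109}{7602} - \frac{11321}{13648} = - \frac{371326937}{51876048}$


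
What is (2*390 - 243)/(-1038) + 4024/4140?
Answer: 162811/358110 ≈ 0.45464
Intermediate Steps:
(2*390 - 243)/(-1038) + 4024/4140 = (780 - 243)*(-1/1038) + 4024*(1/4140) = 537*(-1/1038) + 1006/1035 = -179/346 + 1006/1035 = 162811/358110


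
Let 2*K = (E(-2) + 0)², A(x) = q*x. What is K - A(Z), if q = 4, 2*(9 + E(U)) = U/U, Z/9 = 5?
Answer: -1151/8 ≈ -143.88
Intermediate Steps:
Z = 45 (Z = 9*5 = 45)
E(U) = -17/2 (E(U) = -9 + (U/U)/2 = -9 + (½)*1 = -9 + ½ = -17/2)
A(x) = 4*x
K = 289/8 (K = (-17/2 + 0)²/2 = (-17/2)²/2 = (½)*(289/4) = 289/8 ≈ 36.125)
K - A(Z) = 289/8 - 4*45 = 289/8 - 1*180 = 289/8 - 180 = -1151/8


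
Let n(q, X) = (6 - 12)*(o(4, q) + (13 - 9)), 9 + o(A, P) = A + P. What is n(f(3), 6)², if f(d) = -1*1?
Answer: 144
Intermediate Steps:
f(d) = -1
o(A, P) = -9 + A + P (o(A, P) = -9 + (A + P) = -9 + A + P)
n(q, X) = 6 - 6*q (n(q, X) = (6 - 12)*((-9 + 4 + q) + (13 - 9)) = -6*((-5 + q) + 4) = -6*(-1 + q) = 6 - 6*q)
n(f(3), 6)² = (6 - 6*(-1))² = (6 + 6)² = 12² = 144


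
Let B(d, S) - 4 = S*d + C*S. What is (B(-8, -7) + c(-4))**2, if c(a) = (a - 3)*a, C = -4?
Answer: 13456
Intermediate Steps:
B(d, S) = 4 - 4*S + S*d (B(d, S) = 4 + (S*d - 4*S) = 4 + (-4*S + S*d) = 4 - 4*S + S*d)
c(a) = a*(-3 + a) (c(a) = (-3 + a)*a = a*(-3 + a))
(B(-8, -7) + c(-4))**2 = ((4 - 4*(-7) - 7*(-8)) - 4*(-3 - 4))**2 = ((4 + 28 + 56) - 4*(-7))**2 = (88 + 28)**2 = 116**2 = 13456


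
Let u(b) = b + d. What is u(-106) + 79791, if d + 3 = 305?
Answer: 79987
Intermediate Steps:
d = 302 (d = -3 + 305 = 302)
u(b) = 302 + b (u(b) = b + 302 = 302 + b)
u(-106) + 79791 = (302 - 106) + 79791 = 196 + 79791 = 79987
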